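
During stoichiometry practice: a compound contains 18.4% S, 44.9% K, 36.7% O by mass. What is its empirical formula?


Assume 100 g sample. Moles of each element:
  S: 18.4/32.07 = 0.574 mol
  K: 44.9/39.1 = 1.148 mol
  O: 36.7/16.0 = 2.294 mol
Divide by smallest (0.574):
  S: 0.574/0.574 = 1.0
  K: 1.148/0.574 = 2.0
  O: 2.294/0.574 = 4.0
Empirical formula: K2SO4

K2SO4


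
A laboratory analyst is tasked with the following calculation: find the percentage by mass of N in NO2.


M(NO2) = 1×14.01 + 2×16.0 = 46.01 g/mol
Mass of N = 1 × 14.01 = 14.01 g/mol
% N = 14.01/46.01 × 100 = 30.45%

30.45%


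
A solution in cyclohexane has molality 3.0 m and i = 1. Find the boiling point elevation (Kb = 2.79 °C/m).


ΔTb = Kb × m × i
= 2.79 × 3.0 × 1
= 8.37 °C

8.37 °C


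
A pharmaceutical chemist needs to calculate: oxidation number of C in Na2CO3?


2(+1) + x + 3(-2) = 0, so x = +4
Oxidation number: +4

+4


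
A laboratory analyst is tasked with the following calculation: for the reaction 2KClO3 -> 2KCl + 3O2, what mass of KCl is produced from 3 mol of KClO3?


Mole ratio KCl:KClO3 = 2:2
n(KCl) = 3 × 2/2 = 3.000 mol
mass = 3.000 × 74.55 = 223.65 g

223.65 g


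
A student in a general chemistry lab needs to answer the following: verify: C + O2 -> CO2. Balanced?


Equation: C + O2 -> CO2
Check atoms: C: 1=1, O: 2=2
Balanced

Yes, balanced


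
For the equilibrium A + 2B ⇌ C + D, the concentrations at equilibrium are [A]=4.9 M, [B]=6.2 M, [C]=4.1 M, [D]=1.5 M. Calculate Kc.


Kc = [C][D]/([A][B]^2)
= (4.1^1 × 1.5^1)/(4.9^1 × 6.2^2)
= 6.15/188.356
= 0.03265

0.03265


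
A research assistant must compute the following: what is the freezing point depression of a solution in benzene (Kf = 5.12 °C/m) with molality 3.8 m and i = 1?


ΔTf = Kf × m × i
= 5.12 × 3.8 × 1
= 19.456 °C

19.456 °C


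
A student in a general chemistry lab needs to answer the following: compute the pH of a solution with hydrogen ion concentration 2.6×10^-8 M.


pH = -log10([H+]) = -log10(2.6×10^-8)
= 8 - log10(2.6)
= 8 - 0.41
= 7.59

7.59


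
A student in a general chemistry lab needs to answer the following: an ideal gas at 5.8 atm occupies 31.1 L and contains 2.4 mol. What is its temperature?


PV = nRT  (R = 0.08206 L·atm/(mol·K))
T = PV/(nR) = 5.8×31.1/(2.4×0.08206)
= 180.38/0.196944
= 915.89 K

915.89 K


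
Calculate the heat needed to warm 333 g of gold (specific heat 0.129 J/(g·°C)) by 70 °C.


q = mcΔT = 333 × 0.129 × 70
= 3006.99 J

3006.99 J


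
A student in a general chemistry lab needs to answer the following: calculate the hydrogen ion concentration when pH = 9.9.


[H+] = 10^(-pH) = 10^(-9.9)
= 1.26×10^-10 M

1.26×10^-10 M


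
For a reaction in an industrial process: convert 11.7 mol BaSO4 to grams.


M(BaSO4) = 233.4 g/mol
mass = n × M = 11.7 × 233.4 = 2730.78 g

2730.78 g


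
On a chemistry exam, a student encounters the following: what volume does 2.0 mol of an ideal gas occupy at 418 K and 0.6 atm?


PV = nRT  (R = 0.08206 L·atm/(mol·K))
V = nRT/P = 2.0×0.08206×418/0.6
= 114.337 L

114.337 L


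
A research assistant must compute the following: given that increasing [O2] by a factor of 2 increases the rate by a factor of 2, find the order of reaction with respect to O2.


rate ∝ [O2]^n
2^n = 2 → n = 1
Order in O2: 1

1


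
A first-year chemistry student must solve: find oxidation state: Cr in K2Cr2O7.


2(+1) + 2x + 7(-2) = 0, so x = +6
Oxidation number: +6

+6


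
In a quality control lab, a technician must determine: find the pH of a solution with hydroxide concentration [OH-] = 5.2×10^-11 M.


pOH = -log10([OH-]) = -log10(5.2×10^-11)
= 11 - log10(5.2) = 10.28
pH = 14 - pOH = 14 - 10.28 = 3.72

3.72


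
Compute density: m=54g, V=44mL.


ρ = mass/volume
= 54/44
= 1.227 g/mL

1.227 g/mL


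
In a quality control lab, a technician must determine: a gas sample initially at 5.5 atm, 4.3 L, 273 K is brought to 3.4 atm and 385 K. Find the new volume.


P1V1/T1 = P2V2/T2
V2 = P1V1T2/(T1P2)
= 5.5×4.3×385/(273×3.4)
= 9.81 L

9.81 L


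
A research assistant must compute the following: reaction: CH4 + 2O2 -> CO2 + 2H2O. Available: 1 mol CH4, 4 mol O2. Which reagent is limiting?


Mole ratio available / coefficient:
  CH4: 1/1 = 1.000
  O2: 4/2 = 2.000
Smaller ratio is limiting.

CH4


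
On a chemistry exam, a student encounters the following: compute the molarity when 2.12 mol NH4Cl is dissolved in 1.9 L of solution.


M = n/V = 2.12/1.9 = 1.116 mol/L

1.116 M


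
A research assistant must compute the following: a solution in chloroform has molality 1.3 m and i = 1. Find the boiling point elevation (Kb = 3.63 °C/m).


ΔTb = Kb × m × i
= 3.63 × 1.3 × 1
= 4.719 °C

4.719 °C


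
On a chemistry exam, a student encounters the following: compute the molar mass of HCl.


M(HCl) = 1×1.008 + 1×35.45
= 1.01 + 35.45
= 36.46 g/mol

36.46 g/mol


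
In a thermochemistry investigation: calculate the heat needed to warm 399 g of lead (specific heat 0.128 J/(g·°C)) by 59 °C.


q = mcΔT = 399 × 0.128 × 59
= 3013.25 J

3013.25 J


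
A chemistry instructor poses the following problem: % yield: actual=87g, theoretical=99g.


% yield = actual/theoretical × 100
= 87/99 × 100
= 87.88%

87.88%


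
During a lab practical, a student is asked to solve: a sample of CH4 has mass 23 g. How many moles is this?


M(CH4) = 16.04 g/mol
n = mass/M = 23/16.04 = 1.4339 mol

1.4339 mol


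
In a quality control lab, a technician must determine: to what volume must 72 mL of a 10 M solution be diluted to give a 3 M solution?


C1V1 = C2V2
10 × 72 = 3 × V2
V2 = 720/3 = 240.0 mL

240.0 mL


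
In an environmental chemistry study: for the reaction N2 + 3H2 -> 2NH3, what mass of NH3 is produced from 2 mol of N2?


Mole ratio NH3:N2 = 2:1
n(NH3) = 2 × 2/1 = 4.000 mol
mass = 4.000 × 17.03 = 68.12 g

68.12 g


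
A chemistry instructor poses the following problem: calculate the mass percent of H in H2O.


M(H2O) = 2×1.008 + 1×16.0 = 18.016 g/mol
Mass of H = 2 × 1.008 = 2.016 g/mol
% H = 2.016/18.016 × 100 = 11.19%

11.19%


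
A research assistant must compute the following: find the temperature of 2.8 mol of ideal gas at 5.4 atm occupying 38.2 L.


PV = nRT  (R = 0.08206 L·atm/(mol·K))
T = PV/(nR) = 5.4×38.2/(2.8×0.08206)
= 206.28/0.229768
= 897.78 K

897.78 K


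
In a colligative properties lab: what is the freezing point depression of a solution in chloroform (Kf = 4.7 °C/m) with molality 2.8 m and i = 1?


ΔTf = Kf × m × i
= 4.7 × 2.8 × 1
= 13.16 °C

13.16 °C


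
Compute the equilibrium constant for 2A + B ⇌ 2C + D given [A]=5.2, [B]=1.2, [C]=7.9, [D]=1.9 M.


Kc = [C]^2[D]/([A]^2[B])
= (7.9^2 × 1.9^1)/(5.2^2 × 1.2^1)
= 118.579/32.448
= 3.654

3.654


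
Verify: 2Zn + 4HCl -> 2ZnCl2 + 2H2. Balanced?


Equation: 2Zn + 4HCl -> 2ZnCl2 + 2H2
Check atoms: Cl: 4=4, H: 4=4, Zn: 2=2
Balanced

Yes, balanced


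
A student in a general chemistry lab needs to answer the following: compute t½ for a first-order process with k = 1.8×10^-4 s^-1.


t½ = ln2/k = 0.693147/(1.8×10^-4 s^-1)
= 3851 s

3851 s


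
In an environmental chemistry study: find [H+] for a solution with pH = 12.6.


[H+] = 10^(-pH) = 10^(-12.6)
= 2.51×10^-13 M

2.51×10^-13 M


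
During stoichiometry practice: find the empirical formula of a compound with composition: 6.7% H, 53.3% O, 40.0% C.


Assume 100 g sample. Moles of each element:
  H: 6.7/1.008 = 6.647 mol
  O: 53.3/16.0 = 3.331 mol
  C: 40.0/12.01 = 3.331 mol
Divide by smallest (3.331):
  H: 6.647/3.331 = 2.0
  O: 3.331/3.331 = 1.0
  C: 3.331/3.331 = 1.0
Empirical formula: CH2O

CH2O


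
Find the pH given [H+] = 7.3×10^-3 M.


pH = -log10([H+]) = -log10(7.3×10^-3)
= 3 - log10(7.3)
= 3 - 0.86
= 2.14

2.14


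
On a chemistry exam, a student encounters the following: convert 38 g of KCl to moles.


M(KCl) = 74.55 g/mol
n = mass/M = 38/74.55 = 0.5097 mol

0.5097 mol


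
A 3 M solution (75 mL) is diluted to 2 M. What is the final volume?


C1V1 = C2V2
3 × 75 = 2 × V2
V2 = 225/2 = 112.5 mL

112.5 mL


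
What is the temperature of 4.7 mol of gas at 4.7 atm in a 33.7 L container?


PV = nRT  (R = 0.08206 L·atm/(mol·K))
T = PV/(nR) = 4.7×33.7/(4.7×0.08206)
= 158.39/0.385682
= 410.68 K

410.68 K


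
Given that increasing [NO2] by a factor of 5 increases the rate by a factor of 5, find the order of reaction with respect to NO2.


rate ∝ [NO2]^n
5^n = 5 → n = 1
Order in NO2: 1

1


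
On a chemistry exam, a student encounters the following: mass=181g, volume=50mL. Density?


ρ = mass/volume
= 181/50
= 3.62 g/mL

3.62 g/mL


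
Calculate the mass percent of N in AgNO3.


M(AgNO3) = 1×107.87 + 1×14.01 + 3×16.0 = 169.88 g/mol
Mass of N = 1 × 14.01 = 14.01 g/mol
% N = 14.01/169.88 × 100 = 8.25%

8.25%


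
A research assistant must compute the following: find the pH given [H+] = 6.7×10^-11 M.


pH = -log10([H+]) = -log10(6.7×10^-11)
= 11 - log10(6.7)
= 11 - 0.83
= 10.17

10.17


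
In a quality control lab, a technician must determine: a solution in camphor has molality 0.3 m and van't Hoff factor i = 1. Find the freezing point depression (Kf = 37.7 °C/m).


ΔTf = Kf × m × i
= 37.7 × 0.3 × 1
= 11.31 °C

11.31 °C


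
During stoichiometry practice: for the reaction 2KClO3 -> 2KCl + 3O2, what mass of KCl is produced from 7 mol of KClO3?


Mole ratio KCl:KClO3 = 2:2
n(KCl) = 7 × 2/2 = 7.000 mol
mass = 7.000 × 74.55 = 521.85 g

521.85 g


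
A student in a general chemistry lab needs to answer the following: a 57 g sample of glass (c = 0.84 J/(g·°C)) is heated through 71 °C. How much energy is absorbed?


q = mcΔT = 57 × 0.84 × 71
= 3399.48 J

3399.48 J


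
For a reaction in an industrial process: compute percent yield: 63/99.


% yield = actual/theoretical × 100
= 63/99 × 100
= 63.64%

63.64%


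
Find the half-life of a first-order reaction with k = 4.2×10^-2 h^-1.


t½ = ln2/k = 0.693147/(4.2×10^-2 h^-1)
= 16.50 h

16.50 h


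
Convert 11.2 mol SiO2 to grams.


M(SiO2) = 60.09 g/mol
mass = n × M = 11.2 × 60.09 = 673.01 g

673.01 g


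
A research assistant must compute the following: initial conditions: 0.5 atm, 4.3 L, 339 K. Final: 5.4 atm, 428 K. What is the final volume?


P1V1/T1 = P2V2/T2
V2 = P1V1T2/(T1P2)
= 0.5×4.3×428/(339×5.4)
= 0.503 L

0.503 L


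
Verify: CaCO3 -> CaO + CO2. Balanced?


Equation: CaCO3 -> CaO + CO2
Check atoms: C: 1=1, Ca: 1=1, O: 3=3
Balanced

Yes, balanced


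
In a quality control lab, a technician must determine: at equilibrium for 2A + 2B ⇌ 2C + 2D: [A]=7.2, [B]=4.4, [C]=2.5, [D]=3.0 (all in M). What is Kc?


Kc = [C]^2[D]^2/([A]^2[B]^2)
= (2.5^2 × 3.0^2)/(7.2^2 × 4.4^2)
= 56.25/1003.6224
= 0.05605

0.05605


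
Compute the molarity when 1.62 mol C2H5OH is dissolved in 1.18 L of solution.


M = n/V = 1.62/1.18 = 1.373 mol/L

1.373 M


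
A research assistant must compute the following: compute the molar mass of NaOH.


M(NaOH) = 1×22.99 + 1×16.0 + 1×1.008
= 22.99 + 16.0 + 1.01
= 40.0 g/mol

40.0 g/mol


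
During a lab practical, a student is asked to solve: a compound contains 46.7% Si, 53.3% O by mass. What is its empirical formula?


Assume 100 g sample. Moles of each element:
  Si: 46.7/28.09 = 1.663 mol
  O: 53.3/16.0 = 3.331 mol
Divide by smallest (1.663):
  Si: 1.663/1.663 = 1.0
  O: 3.331/1.663 = 2.0
Empirical formula: SiO2

SiO2


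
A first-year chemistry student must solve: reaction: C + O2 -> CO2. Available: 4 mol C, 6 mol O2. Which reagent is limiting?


Mole ratio available / coefficient:
  C: 4/1 = 4.000
  O2: 6/1 = 6.000
Smaller ratio is limiting.

C


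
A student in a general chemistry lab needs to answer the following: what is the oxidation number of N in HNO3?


(+1) + x + 3(-2) = 0, so x = +5
Oxidation number: +5

+5


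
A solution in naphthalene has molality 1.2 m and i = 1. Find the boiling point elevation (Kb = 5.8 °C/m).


ΔTb = Kb × m × i
= 5.8 × 1.2 × 1
= 6.96 °C

6.96 °C


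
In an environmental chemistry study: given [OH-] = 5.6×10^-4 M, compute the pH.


pOH = -log10([OH-]) = -log10(5.6×10^-4)
= 4 - log10(5.6) = 3.25
pH = 14 - pOH = 14 - 3.25 = 10.75

10.75


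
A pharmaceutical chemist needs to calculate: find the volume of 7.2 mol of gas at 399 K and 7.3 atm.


PV = nRT  (R = 0.08206 L·atm/(mol·K))
V = nRT/P = 7.2×0.08206×399/7.3
= 32.293 L

32.293 L


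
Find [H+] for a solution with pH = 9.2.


[H+] = 10^(-pH) = 10^(-9.2)
= 6.31×10^-10 M

6.31×10^-10 M


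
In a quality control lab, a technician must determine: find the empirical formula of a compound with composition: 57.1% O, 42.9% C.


Assume 100 g sample. Moles of each element:
  O: 57.1/16.0 = 3.569 mol
  C: 42.9/12.01 = 3.572 mol
Divide by smallest (3.569):
  O: 3.569/3.569 = 1.0
  C: 3.572/3.569 = 1.0
Empirical formula: CO

CO


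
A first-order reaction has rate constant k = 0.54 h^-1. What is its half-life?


t½ = ln2/k = 0.693147/(0.54 h^-1)
= 1.284 h

1.284 h


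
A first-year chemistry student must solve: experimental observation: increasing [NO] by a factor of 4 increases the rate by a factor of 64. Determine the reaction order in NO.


rate ∝ [NO]^n
4^n = 64 → n = 3
Order in NO: 3

3


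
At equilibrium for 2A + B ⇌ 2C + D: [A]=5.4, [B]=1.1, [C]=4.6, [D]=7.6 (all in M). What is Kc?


Kc = [C]^2[D]/([A]^2[B])
= (4.6^2 × 7.6^1)/(5.4^2 × 1.1^1)
= 160.816/32.076
= 5.014

5.014


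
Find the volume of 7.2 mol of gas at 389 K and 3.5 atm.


PV = nRT  (R = 0.08206 L·atm/(mol·K))
V = nRT/P = 7.2×0.08206×389/3.5
= 65.667 L

65.667 L


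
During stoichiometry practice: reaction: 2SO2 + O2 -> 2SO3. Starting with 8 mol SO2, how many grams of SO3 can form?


Mole ratio SO3:SO2 = 2:2
n(SO3) = 8 × 2/2 = 8.000 mol
mass = 8.000 × 80.07 = 640.56 g

640.56 g


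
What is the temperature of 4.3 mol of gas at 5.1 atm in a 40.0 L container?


PV = nRT  (R = 0.08206 L·atm/(mol·K))
T = PV/(nR) = 5.1×40.0/(4.3×0.08206)
= 204.00/0.352858
= 578.14 K

578.14 K


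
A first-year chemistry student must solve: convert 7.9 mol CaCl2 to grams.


M(CaCl2) = 110.98 g/mol
mass = n × M = 7.9 × 110.98 = 876.74 g

876.74 g


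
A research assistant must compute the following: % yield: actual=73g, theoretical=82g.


% yield = actual/theoretical × 100
= 73/82 × 100
= 89.02%

89.02%


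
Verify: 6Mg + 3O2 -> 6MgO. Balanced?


Equation: 6Mg + 3O2 -> 6MgO
Check atoms: Mg: 6=6, O: 6=6
Balanced

Yes, balanced


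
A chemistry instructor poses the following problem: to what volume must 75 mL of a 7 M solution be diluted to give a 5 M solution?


C1V1 = C2V2
7 × 75 = 5 × V2
V2 = 525/5 = 105.0 mL

105.0 mL


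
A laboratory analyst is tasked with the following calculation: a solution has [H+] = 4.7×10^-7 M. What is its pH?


pH = -log10([H+]) = -log10(4.7×10^-7)
= 7 - log10(4.7)
= 7 - 0.67
= 6.33

6.33


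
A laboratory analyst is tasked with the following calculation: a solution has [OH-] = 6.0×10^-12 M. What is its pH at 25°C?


pOH = -log10([OH-]) = -log10(6.0×10^-12)
= 12 - log10(6.0) = 11.22
pH = 14 - pOH = 14 - 11.22 = 2.78

2.78


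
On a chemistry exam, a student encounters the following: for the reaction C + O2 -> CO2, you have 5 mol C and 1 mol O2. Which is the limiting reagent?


Mole ratio available / coefficient:
  C: 5/1 = 5.000
  O2: 1/1 = 1.000
Smaller ratio is limiting.

O2


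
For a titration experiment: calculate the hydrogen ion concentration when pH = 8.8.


[H+] = 10^(-pH) = 10^(-8.8)
= 1.58×10^-9 M

1.58×10^-9 M


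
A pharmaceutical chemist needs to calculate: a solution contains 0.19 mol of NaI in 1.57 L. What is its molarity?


M = n/V = 0.19/1.57 = 0.121 mol/L

0.121 M


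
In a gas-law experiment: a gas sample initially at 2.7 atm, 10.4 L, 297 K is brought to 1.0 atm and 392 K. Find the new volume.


P1V1/T1 = P2V2/T2
V2 = P1V1T2/(T1P2)
= 2.7×10.4×392/(297×1.0)
= 37.062 L

37.062 L


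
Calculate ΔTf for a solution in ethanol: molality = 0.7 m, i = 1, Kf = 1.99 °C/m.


ΔTf = Kf × m × i
= 1.99 × 0.7 × 1
= 1.393 °C

1.393 °C


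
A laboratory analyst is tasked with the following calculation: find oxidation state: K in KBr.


Group 1 metal: +1
Oxidation number: +1

+1


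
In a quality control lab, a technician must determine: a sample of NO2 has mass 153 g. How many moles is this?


M(NO2) = 46.01 g/mol
n = mass/M = 153/46.01 = 3.3254 mol

3.3254 mol


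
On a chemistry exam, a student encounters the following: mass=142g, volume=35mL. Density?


ρ = mass/volume
= 142/35
= 4.057 g/mL

4.057 g/mL


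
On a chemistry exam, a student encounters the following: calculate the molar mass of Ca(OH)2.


M(Ca(OH)2) = 1×40.08 + 2×16.0 + 2×1.008
= 40.08 + 32.0 + 2.02
= 74.1 g/mol

74.1 g/mol


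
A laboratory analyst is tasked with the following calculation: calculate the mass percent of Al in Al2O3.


M(Al2O3) = 2×26.98 + 3×16.0 = 101.96 g/mol
Mass of Al = 2 × 26.98 = 53.96 g/mol
% Al = 53.96/101.96 × 100 = 52.92%

52.92%


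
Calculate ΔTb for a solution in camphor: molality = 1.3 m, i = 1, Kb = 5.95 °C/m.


ΔTb = Kb × m × i
= 5.95 × 1.3 × 1
= 7.735 °C

7.735 °C


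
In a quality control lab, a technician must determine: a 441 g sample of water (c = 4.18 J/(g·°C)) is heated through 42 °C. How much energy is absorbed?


q = mcΔT = 441 × 4.18 × 42
= 77421.96 J

77421.96 J


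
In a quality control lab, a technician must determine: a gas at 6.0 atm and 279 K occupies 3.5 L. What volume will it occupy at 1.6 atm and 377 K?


P1V1/T1 = P2V2/T2
V2 = P1V1T2/(T1P2)
= 6.0×3.5×377/(279×1.6)
= 17.735 L

17.735 L


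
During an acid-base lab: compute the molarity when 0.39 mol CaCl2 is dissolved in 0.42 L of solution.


M = n/V = 0.39/0.42 = 0.929 mol/L

0.929 M


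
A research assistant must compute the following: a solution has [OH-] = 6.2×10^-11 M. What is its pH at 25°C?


pOH = -log10([OH-]) = -log10(6.2×10^-11)
= 11 - log10(6.2) = 10.21
pH = 14 - pOH = 14 - 10.21 = 3.79

3.79


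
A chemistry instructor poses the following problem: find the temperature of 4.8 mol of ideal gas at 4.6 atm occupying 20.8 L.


PV = nRT  (R = 0.08206 L·atm/(mol·K))
T = PV/(nR) = 4.6×20.8/(4.8×0.08206)
= 95.68/0.393888
= 242.91 K

242.91 K


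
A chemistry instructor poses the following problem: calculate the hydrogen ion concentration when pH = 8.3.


[H+] = 10^(-pH) = 10^(-8.3)
= 5.01×10^-9 M

5.01×10^-9 M


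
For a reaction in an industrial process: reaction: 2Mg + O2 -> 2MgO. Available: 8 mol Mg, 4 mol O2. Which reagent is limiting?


Mole ratio available / coefficient:
  Mg: 8/2 = 4.000
  O2: 4/1 = 4.000
Smaller ratio is limiting.

neither (stoichiometric); Mg and O2 are fully consumed


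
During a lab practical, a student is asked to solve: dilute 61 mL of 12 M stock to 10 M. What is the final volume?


C1V1 = C2V2
12 × 61 = 10 × V2
V2 = 732/10 = 73.2 mL

73.2 mL


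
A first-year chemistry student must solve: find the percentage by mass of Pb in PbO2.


M(PbO2) = 1×207.2 + 2×16.0 = 239.20 g/mol
Mass of Pb = 1 × 207.2 = 207.20 g/mol
% Pb = 207.20/239.20 × 100 = 86.62%

86.62%


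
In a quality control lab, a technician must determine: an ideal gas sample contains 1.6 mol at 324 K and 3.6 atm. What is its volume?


PV = nRT  (R = 0.08206 L·atm/(mol·K))
V = nRT/P = 1.6×0.08206×324/3.6
= 11.817 L

11.817 L


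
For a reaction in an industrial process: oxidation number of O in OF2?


F is always -1; 2(-1) + x = 0, so O = +2
Oxidation number: +2

+2


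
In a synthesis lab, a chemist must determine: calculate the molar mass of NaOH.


M(NaOH) = 1×22.99 + 1×16.0 + 1×1.008
= 22.99 + 16.0 + 1.01
= 40.0 g/mol

40.0 g/mol


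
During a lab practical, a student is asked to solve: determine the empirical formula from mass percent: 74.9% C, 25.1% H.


Assume 100 g sample. Moles of each element:
  C: 74.9/12.01 = 6.236 mol
  H: 25.1/1.008 = 24.901 mol
Divide by smallest (6.236):
  C: 6.236/6.236 = 1.0
  H: 24.901/6.236 = 3.99
Empirical formula: CH4

CH4


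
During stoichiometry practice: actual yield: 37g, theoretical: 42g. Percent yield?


% yield = actual/theoretical × 100
= 37/42 × 100
= 88.1%

88.1%


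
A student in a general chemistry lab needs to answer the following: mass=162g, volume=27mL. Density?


ρ = mass/volume
= 162/27
= 6.0 g/mL

6.0 g/mL


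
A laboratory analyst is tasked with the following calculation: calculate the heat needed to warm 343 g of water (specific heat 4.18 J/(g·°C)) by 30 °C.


q = mcΔT = 343 × 4.18 × 30
= 43012.20 J

43012.20 J


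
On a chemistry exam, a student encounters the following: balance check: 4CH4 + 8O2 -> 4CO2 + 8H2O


Equation: 4CH4 + 8O2 -> 4CO2 + 8H2O
Check atoms: C: 4=4, H: 16=16, O: 16=16
Balanced

Yes, balanced


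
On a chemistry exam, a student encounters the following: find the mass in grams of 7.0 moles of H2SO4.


M(H2SO4) = 98.09 g/mol
mass = n × M = 7.0 × 98.09 = 686.63 g

686.63 g


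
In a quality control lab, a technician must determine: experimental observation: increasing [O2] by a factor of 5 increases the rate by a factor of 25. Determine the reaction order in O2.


rate ∝ [O2]^n
5^n = 25 → n = 2
Order in O2: 2

2


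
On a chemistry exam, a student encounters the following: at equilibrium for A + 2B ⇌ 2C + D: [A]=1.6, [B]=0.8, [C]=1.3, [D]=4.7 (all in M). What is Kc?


Kc = [C]^2[D]/([A][B]^2)
= (1.3^2 × 4.7^1)/(1.6^1 × 0.8^2)
= 7.943/1.024
= 7.757

7.757


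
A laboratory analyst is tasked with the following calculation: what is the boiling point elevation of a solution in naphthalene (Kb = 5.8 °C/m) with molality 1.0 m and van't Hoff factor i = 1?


ΔTb = Kb × m × i
= 5.8 × 1.0 × 1
= 5.8 °C

5.8 °C


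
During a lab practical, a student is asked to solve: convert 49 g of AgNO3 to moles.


M(AgNO3) = 169.88 g/mol
n = mass/M = 49/169.88 = 0.2884 mol

0.2884 mol


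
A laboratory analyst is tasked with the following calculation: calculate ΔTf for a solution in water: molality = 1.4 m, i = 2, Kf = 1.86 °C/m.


ΔTf = Kf × m × i
= 1.86 × 1.4 × 2
= 5.208 °C

5.208 °C


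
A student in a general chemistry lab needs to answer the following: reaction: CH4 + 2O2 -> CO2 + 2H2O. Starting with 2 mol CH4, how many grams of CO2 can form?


Mole ratio CO2:CH4 = 1:1
n(CO2) = 2 × 1/1 = 2.000 mol
mass = 2.000 × 44.01 = 88.02 g

88.02 g


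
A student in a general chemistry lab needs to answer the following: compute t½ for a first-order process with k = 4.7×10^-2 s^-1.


t½ = ln2/k = 0.693147/(4.7×10^-2 s^-1)
= 14.75 s

14.75 s


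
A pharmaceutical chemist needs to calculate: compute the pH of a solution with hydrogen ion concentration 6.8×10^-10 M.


pH = -log10([H+]) = -log10(6.8×10^-10)
= 10 - log10(6.8)
= 10 - 0.83
= 9.17

9.17


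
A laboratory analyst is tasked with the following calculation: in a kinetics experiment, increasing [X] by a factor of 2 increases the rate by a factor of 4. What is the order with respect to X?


rate ∝ [X]^n
2^n = 4 → n = 2
Order in X: 2

2


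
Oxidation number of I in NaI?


halide: -1
Oxidation number: -1

-1


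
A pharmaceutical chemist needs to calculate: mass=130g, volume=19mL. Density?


ρ = mass/volume
= 130/19
= 6.842 g/mL

6.842 g/mL


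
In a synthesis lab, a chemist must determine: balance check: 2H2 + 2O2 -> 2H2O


Equation: 2H2 + 2O2 -> 2H2O
Check atoms: H: 4=4, O: 4≠2
Not balanced

No, not balanced


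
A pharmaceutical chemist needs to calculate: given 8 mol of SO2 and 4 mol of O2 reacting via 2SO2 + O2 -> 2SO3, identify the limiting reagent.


Mole ratio available / coefficient:
  SO2: 8/2 = 4.000
  O2: 4/1 = 4.000
Smaller ratio is limiting.

neither (stoichiometric); SO2 and O2 are fully consumed


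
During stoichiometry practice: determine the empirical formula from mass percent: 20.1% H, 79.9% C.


Assume 100 g sample. Moles of each element:
  H: 20.1/1.008 = 19.94 mol
  C: 79.9/12.01 = 6.653 mol
Divide by smallest (6.653):
  H: 19.94/6.653 = 3.0
  C: 6.653/6.653 = 1.0
Empirical formula: CH3

CH3


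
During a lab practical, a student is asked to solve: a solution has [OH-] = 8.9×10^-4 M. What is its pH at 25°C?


pOH = -log10([OH-]) = -log10(8.9×10^-4)
= 4 - log10(8.9) = 3.05
pH = 14 - pOH = 14 - 3.05 = 10.95

10.95


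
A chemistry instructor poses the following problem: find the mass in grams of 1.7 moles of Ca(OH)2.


M(Ca(OH)2) = 74.1 g/mol
mass = n × M = 1.7 × 74.1 = 125.97 g

125.97 g


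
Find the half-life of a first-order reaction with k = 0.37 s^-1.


t½ = ln2/k = 0.693147/(0.37 s^-1)
= 1.873 s

1.873 s


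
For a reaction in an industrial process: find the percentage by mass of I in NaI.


M(NaI) = 1×22.99 + 1×126.9 = 149.89 g/mol
Mass of I = 1 × 126.9 = 126.90 g/mol
% I = 126.90/149.89 × 100 = 84.66%

84.66%


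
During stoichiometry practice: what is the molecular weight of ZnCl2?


M(ZnCl2) = 1×65.38 + 2×35.45
= 65.38 + 70.9
= 136.28 g/mol

136.28 g/mol


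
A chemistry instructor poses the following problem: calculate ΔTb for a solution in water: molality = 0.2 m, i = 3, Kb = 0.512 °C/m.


ΔTb = Kb × m × i
= 0.512 × 0.2 × 3
= 0.3072 °C

0.3072 °C


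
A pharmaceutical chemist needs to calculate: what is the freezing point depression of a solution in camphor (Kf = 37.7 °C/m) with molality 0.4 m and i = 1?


ΔTf = Kf × m × i
= 37.7 × 0.4 × 1
= 15.08 °C

15.08 °C


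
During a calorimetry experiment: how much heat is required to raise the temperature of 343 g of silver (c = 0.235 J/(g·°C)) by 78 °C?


q = mcΔT = 343 × 0.235 × 78
= 6287.19 J

6287.19 J


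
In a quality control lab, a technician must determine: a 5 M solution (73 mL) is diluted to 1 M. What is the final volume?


C1V1 = C2V2
5 × 73 = 1 × V2
V2 = 365/1 = 365.0 mL

365.0 mL


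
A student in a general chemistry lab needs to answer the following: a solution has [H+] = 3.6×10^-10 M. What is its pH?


pH = -log10([H+]) = -log10(3.6×10^-10)
= 10 - log10(3.6)
= 10 - 0.56
= 9.44

9.44


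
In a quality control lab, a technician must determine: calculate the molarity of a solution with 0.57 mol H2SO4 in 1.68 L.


M = n/V = 0.57/1.68 = 0.339 mol/L

0.339 M


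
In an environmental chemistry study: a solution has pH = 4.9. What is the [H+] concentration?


[H+] = 10^(-pH) = 10^(-4.9)
= 1.26×10^-5 M

1.26×10^-5 M


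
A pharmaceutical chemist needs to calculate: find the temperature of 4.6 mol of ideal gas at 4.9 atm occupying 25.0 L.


PV = nRT  (R = 0.08206 L·atm/(mol·K))
T = PV/(nR) = 4.9×25.0/(4.6×0.08206)
= 122.50/0.377476
= 324.52 K

324.52 K


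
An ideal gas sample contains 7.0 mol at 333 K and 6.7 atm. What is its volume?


PV = nRT  (R = 0.08206 L·atm/(mol·K))
V = nRT/P = 7.0×0.08206×333/6.7
= 28.55 L

28.55 L


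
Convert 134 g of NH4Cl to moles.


M(NH4Cl) = 53.49 g/mol
n = mass/M = 134/53.49 = 2.5051 mol

2.5051 mol


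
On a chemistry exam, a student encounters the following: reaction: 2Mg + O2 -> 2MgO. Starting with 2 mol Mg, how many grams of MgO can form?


Mole ratio MgO:Mg = 2:2
n(MgO) = 2 × 2/2 = 2.000 mol
mass = 2.000 × 40.31 = 80.62 g

80.62 g


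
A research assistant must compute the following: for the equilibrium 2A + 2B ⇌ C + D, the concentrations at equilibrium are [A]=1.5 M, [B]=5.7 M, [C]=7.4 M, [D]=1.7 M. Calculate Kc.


Kc = [C][D]/([A]^2[B]^2)
= (7.4^1 × 1.7^1)/(1.5^2 × 5.7^2)
= 12.58/73.1025
= 0.1721

0.1721


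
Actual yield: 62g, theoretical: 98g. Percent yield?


% yield = actual/theoretical × 100
= 62/98 × 100
= 63.27%

63.27%


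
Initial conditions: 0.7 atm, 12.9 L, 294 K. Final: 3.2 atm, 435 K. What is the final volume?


P1V1/T1 = P2V2/T2
V2 = P1V1T2/(T1P2)
= 0.7×12.9×435/(294×3.2)
= 4.175 L

4.175 L


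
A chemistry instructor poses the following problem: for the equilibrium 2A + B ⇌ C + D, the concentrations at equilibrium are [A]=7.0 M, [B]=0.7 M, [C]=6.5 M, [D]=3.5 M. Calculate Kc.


Kc = [C][D]/([A]^2[B])
= (6.5^1 × 3.5^1)/(7.0^2 × 0.7^1)
= 22.75/34.3
= 0.6633

0.6633


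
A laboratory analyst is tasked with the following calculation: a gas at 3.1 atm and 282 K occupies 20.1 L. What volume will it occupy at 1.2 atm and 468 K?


P1V1/T1 = P2V2/T2
V2 = P1V1T2/(T1P2)
= 3.1×20.1×468/(282×1.2)
= 86.173 L

86.173 L


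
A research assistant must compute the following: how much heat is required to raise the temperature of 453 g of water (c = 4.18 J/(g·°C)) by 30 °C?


q = mcΔT = 453 × 4.18 × 30
= 56806.20 J

56806.20 J


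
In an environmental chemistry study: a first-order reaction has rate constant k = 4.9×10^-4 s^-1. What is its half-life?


t½ = ln2/k = 0.693147/(4.9×10^-4 s^-1)
= 1415 s

1415 s


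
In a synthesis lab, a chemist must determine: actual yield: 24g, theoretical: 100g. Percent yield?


% yield = actual/theoretical × 100
= 24/100 × 100
= 24.0%

24.0%


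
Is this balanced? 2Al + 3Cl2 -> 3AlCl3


Equation: 2Al + 3Cl2 -> 3AlCl3
Check atoms: Al: 2≠3, Cl: 6≠9
Not balanced

No, not balanced


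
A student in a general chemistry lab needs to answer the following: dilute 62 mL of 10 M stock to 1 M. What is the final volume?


C1V1 = C2V2
10 × 62 = 1 × V2
V2 = 620/1 = 620.0 mL

620.0 mL


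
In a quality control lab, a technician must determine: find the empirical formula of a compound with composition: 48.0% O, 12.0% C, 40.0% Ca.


Assume 100 g sample. Moles of each element:
  O: 48.0/16.0 = 3.0 mol
  C: 12.0/12.01 = 0.999 mol
  Ca: 40.0/40.08 = 0.998 mol
Divide by smallest (0.998):
  O: 3.0/0.998 = 3.01
  C: 0.999/0.998 = 1.0
  Ca: 0.998/0.998 = 1.0
Empirical formula: CaCO3

CaCO3


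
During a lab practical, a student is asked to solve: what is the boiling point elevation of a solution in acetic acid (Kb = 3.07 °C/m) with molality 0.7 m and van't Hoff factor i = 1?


ΔTb = Kb × m × i
= 3.07 × 0.7 × 1
= 2.149 °C

2.149 °C


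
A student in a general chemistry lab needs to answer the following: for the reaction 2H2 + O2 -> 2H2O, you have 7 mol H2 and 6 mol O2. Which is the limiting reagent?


Mole ratio available / coefficient:
  H2: 7/2 = 3.500
  O2: 6/1 = 6.000
Smaller ratio is limiting.

H2


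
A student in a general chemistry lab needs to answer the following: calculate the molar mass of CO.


M(CO) = 1×12.01 + 1×16.0
= 12.01 + 16.0
= 28.01 g/mol

28.01 g/mol


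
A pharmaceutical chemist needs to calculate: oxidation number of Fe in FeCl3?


x + 3(-1) = 0, so x = +3
Oxidation number: +3

+3


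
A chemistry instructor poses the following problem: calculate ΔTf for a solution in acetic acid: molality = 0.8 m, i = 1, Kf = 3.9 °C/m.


ΔTf = Kf × m × i
= 3.9 × 0.8 × 1
= 3.12 °C

3.12 °C


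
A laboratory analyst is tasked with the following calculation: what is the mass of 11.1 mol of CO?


M(CO) = 28.01 g/mol
mass = n × M = 11.1 × 28.01 = 310.91 g

310.91 g


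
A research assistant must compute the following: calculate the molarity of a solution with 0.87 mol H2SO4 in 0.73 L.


M = n/V = 0.87/0.73 = 1.192 mol/L

1.192 M


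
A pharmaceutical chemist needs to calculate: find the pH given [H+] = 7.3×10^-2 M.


pH = -log10([H+]) = -log10(7.3×10^-2)
= 2 - log10(7.3)
= 2 - 0.86
= 1.14

1.14


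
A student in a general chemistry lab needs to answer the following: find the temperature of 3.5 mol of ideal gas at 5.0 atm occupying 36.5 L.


PV = nRT  (R = 0.08206 L·atm/(mol·K))
T = PV/(nR) = 5.0×36.5/(3.5×0.08206)
= 182.50/0.287210
= 635.42 K

635.42 K


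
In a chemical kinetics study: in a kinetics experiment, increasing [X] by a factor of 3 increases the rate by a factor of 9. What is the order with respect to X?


rate ∝ [X]^n
3^n = 9 → n = 2
Order in X: 2

2


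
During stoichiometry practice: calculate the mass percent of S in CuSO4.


M(CuSO4) = 1×63.55 + 1×32.07 + 4×16.0 = 159.62 g/mol
Mass of S = 1 × 32.07 = 32.07 g/mol
% S = 32.07/159.62 × 100 = 20.09%

20.09%


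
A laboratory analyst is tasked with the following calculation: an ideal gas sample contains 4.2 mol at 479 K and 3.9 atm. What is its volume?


PV = nRT  (R = 0.08206 L·atm/(mol·K))
V = nRT/P = 4.2×0.08206×479/3.9
= 42.33 L

42.33 L


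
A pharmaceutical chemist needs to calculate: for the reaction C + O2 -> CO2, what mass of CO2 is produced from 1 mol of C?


Mole ratio CO2:C = 1:1
n(CO2) = 1 × 1/1 = 1.000 mol
mass = 1.000 × 44.01 = 44.01 g

44.01 g


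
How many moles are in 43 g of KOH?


M(KOH) = 56.11 g/mol
n = mass/M = 43/56.11 = 0.7664 mol

0.7664 mol


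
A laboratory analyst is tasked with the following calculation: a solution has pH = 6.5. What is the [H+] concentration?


[H+] = 10^(-pH) = 10^(-6.5)
= 3.16×10^-7 M

3.16×10^-7 M


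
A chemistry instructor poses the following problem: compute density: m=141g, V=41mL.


ρ = mass/volume
= 141/41
= 3.439 g/mL

3.439 g/mL


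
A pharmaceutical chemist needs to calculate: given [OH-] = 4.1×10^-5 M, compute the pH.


pOH = -log10([OH-]) = -log10(4.1×10^-5)
= 5 - log10(4.1) = 4.39
pH = 14 - pOH = 14 - 4.39 = 9.61

9.61


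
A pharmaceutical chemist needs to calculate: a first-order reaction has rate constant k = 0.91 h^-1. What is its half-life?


t½ = ln2/k = 0.693147/(0.91 h^-1)
= 0.7617 h

0.7617 h


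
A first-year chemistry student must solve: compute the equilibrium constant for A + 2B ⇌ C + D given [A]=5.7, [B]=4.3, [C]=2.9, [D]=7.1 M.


Kc = [C][D]/([A][B]^2)
= (2.9^1 × 7.1^1)/(5.7^1 × 4.3^2)
= 20.59/105.393
= 0.1954

0.1954


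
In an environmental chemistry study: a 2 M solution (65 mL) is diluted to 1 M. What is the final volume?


C1V1 = C2V2
2 × 65 = 1 × V2
V2 = 130/1 = 130.0 mL

130.0 mL


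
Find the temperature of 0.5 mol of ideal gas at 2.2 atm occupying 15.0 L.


PV = nRT  (R = 0.08206 L·atm/(mol·K))
T = PV/(nR) = 2.2×15.0/(0.5×0.08206)
= 33.00/0.041030
= 804.29 K

804.29 K


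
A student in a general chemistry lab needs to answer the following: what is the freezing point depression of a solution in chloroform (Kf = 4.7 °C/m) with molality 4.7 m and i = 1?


ΔTf = Kf × m × i
= 4.7 × 4.7 × 1
= 22.09 °C

22.09 °C


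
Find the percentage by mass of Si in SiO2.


M(SiO2) = 1×28.09 + 2×16.0 = 60.09 g/mol
Mass of Si = 1 × 28.09 = 28.09 g/mol
% Si = 28.09/60.09 × 100 = 46.75%

46.75%


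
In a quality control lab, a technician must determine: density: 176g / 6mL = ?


ρ = mass/volume
= 176/6
= 29.333 g/mL

29.333 g/mL


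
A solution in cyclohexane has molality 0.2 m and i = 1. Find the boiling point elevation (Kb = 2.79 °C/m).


ΔTb = Kb × m × i
= 2.79 × 0.2 × 1
= 0.558 °C

0.558 °C


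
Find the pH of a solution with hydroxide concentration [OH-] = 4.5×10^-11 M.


pOH = -log10([OH-]) = -log10(4.5×10^-11)
= 11 - log10(4.5) = 10.35
pH = 14 - pOH = 14 - 10.35 = 3.65

3.65


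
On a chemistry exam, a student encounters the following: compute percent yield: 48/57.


% yield = actual/theoretical × 100
= 48/57 × 100
= 84.21%

84.21%


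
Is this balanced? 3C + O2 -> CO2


Equation: 3C + O2 -> CO2
Check atoms: C: 3≠1, O: 2=2
Not balanced

No, not balanced


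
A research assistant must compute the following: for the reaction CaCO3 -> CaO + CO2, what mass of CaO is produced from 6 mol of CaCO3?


Mole ratio CaO:CaCO3 = 1:1
n(CaO) = 6 × 1/1 = 6.000 mol
mass = 6.000 × 56.08 = 336.48 g

336.48 g


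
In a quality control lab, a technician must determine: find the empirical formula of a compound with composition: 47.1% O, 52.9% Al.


Assume 100 g sample. Moles of each element:
  O: 47.1/16.0 = 2.944 mol
  Al: 52.9/26.98 = 1.961 mol
Divide by smallest (1.961):
  O: 2.944/1.961 = 1.5
  Al: 1.961/1.961 = 1.0
Multiply all ratios by 2 to obtain whole numbers.
Empirical formula: Al2O3

Al2O3


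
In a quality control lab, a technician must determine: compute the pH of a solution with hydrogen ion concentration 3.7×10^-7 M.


pH = -log10([H+]) = -log10(3.7×10^-7)
= 7 - log10(3.7)
= 7 - 0.57
= 6.43

6.43


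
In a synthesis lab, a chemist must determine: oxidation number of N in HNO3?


(+1) + x + 3(-2) = 0, so x = +5
Oxidation number: +5

+5


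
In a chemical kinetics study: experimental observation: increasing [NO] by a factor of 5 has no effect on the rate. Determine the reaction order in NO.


rate ∝ [NO]^n
rate ∝ [NO]^0
Order in NO: 0

0


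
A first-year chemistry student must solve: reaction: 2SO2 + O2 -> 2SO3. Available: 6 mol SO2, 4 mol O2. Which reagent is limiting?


Mole ratio available / coefficient:
  SO2: 6/2 = 3.000
  O2: 4/1 = 4.000
Smaller ratio is limiting.

SO2


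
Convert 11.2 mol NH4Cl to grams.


M(NH4Cl) = 53.49 g/mol
mass = n × M = 11.2 × 53.49 = 599.09 g

599.09 g


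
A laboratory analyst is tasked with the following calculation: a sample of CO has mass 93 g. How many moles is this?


M(CO) = 28.01 g/mol
n = mass/M = 93/28.01 = 3.3202 mol

3.3202 mol


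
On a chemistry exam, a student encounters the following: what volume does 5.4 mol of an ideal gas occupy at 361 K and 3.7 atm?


PV = nRT  (R = 0.08206 L·atm/(mol·K))
V = nRT/P = 5.4×0.08206×361/3.7
= 43.235 L

43.235 L


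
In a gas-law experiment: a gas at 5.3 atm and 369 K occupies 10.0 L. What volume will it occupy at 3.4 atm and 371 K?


P1V1/T1 = P2V2/T2
V2 = P1V1T2/(T1P2)
= 5.3×10.0×371/(369×3.4)
= 15.673 L

15.673 L


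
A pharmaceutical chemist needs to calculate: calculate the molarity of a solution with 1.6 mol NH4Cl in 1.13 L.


M = n/V = 1.6/1.13 = 1.416 mol/L

1.416 M


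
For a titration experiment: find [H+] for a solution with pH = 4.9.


[H+] = 10^(-pH) = 10^(-4.9)
= 1.26×10^-5 M

1.26×10^-5 M


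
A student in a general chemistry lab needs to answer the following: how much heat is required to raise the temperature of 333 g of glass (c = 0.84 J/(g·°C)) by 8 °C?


q = mcΔT = 333 × 0.84 × 8
= 2237.76 J

2237.76 J


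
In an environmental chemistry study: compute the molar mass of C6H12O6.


M(C6H12O6) = 6×12.01 + 12×1.008 + 6×16.0
= 72.06 + 12.1 + 96.0
= 180.16 g/mol

180.16 g/mol


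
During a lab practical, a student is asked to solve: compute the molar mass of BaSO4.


M(BaSO4) = 1×137.33 + 1×32.07 + 4×16.0
= 137.33 + 32.07 + 64.0
= 233.4 g/mol

233.4 g/mol


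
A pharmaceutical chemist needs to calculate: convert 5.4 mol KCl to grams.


M(KCl) = 74.55 g/mol
mass = n × M = 5.4 × 74.55 = 402.57 g

402.57 g


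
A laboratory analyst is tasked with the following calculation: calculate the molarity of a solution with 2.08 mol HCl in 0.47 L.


M = n/V = 2.08/0.47 = 4.426 mol/L

4.426 M


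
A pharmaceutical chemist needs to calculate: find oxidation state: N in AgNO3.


(+1) + x + 3(-2) = 0, so x = +5
Oxidation number: +5

+5


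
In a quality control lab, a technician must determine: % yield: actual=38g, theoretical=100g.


% yield = actual/theoretical × 100
= 38/100 × 100
= 38.0%

38.0%


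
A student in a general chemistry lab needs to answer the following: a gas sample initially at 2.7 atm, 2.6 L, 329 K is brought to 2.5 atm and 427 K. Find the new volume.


P1V1/T1 = P2V2/T2
V2 = P1V1T2/(T1P2)
= 2.7×2.6×427/(329×2.5)
= 3.644 L

3.644 L
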